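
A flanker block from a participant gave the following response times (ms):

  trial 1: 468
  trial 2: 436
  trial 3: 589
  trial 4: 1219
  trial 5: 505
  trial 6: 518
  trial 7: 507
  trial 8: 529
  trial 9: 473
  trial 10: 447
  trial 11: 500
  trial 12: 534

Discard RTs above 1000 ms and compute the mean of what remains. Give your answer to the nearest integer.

Excluded: 1219
Retained (n=11): Σ = 5506
Mean = 5506/11 = 500.5455

501 ms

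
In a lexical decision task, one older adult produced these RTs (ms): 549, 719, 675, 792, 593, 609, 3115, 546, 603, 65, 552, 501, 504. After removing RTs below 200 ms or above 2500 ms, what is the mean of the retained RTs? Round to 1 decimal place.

Excluded: 65, 3115
Retained (n=11): Σ = 6643
Mean = 6643/11 = 603.9091

603.9 ms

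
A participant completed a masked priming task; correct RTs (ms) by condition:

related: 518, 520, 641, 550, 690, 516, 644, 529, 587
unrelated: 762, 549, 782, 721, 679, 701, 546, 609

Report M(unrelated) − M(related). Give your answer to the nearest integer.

M(related) = 5195/9 = 577.222
M(unrelated) = 5349/8 = 668.625
Difference = 668.625 − 577.222 = 91.403 ms

91 ms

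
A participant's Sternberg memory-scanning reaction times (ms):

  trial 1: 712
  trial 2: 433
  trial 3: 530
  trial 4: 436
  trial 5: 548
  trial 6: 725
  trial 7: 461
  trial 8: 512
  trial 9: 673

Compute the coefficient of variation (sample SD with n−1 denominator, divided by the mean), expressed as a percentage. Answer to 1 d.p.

20.8%

n = 9, Σ = 5030, M = 558.8889
Σ(x−M)² = 107740.889; s = √(107740.889/8) = 116.0500
CV = 116.0500 / 558.8889 = 0.20764 = 20.764%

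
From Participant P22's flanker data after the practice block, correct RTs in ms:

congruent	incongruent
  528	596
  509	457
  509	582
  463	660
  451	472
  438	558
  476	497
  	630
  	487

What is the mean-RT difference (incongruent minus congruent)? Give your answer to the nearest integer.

67 ms

M(congruent) = 3374/7 = 482.000
M(incongruent) = 4939/9 = 548.778
Difference = 548.778 − 482.000 = 66.778 ms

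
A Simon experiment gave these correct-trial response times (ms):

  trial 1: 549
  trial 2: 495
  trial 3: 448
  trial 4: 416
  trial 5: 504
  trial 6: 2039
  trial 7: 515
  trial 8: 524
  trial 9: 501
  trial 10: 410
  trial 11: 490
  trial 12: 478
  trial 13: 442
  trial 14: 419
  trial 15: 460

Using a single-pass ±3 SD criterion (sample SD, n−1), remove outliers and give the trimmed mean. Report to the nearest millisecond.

475 ms

n = 15, ΣRT = 8690, M = 579.333
Σ(x−M)² = 2307327.33; s = √(2307327.33/14) = 405.967
Cutoffs: 579.333 ± 3·405.967 → [-638.6, 1797.2]
Outside: 2039 → excluded.
Retained (n=14): Σ = 6651, mean = 6651/14 = 475.071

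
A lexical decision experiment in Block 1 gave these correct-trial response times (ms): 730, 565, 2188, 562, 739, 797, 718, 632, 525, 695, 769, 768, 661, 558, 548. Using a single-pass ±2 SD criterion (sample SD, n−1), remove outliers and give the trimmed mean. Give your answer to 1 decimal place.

n = 15, ΣRT = 11455, M = 763.667
Σ(x−M)² = 2292213.33; s = √(2292213.33/14) = 404.635
Cutoffs: 763.667 ± 2·404.635 → [-45.6, 1572.9]
Outside: 2188 → excluded.
Retained (n=14): Σ = 9267, mean = 9267/14 = 661.929

661.9 ms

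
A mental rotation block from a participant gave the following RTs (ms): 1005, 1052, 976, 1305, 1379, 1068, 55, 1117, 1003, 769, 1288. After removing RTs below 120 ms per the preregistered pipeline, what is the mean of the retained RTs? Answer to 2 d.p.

1096.20 ms

Excluded: 55
Retained (n=10): Σ = 10962
Mean = 10962/10 = 1096.2000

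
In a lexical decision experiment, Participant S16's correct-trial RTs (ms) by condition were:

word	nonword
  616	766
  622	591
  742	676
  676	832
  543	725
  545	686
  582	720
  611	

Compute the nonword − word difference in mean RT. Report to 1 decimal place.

M(word) = 4937/8 = 617.125
M(nonword) = 4996/7 = 713.714
Difference = 713.714 − 617.125 = 96.589 ms

96.6 ms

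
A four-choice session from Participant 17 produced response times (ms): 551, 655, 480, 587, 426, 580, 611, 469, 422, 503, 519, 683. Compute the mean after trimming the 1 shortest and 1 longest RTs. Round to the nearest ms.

Sorted: 422, 426, 469, 480, 503, 519, 551, 580, 587, 611, 655, 683
Drop lowest 1 (422) and highest 1 (683)
Remaining (n=10): Σ = 5381, mean = 5381/10 = 538.100

538 ms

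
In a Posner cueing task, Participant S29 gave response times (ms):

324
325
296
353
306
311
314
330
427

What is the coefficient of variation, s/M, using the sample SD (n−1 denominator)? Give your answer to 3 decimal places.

0.118

n = 9, Σ = 2986, M = 331.7778
Σ(x−M)² = 12319.556; s = √(12319.556/8) = 39.2421
CV = 39.2421 / 331.7778 = 0.11828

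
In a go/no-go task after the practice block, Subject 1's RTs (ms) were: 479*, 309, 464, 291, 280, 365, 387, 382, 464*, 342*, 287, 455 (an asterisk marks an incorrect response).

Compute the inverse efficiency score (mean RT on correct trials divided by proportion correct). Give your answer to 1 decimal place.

477.0 ms

Correct trials (n=9): 309, 464, 291, 280, 365, 387, 382, 287, 455
Mean correct RT = 3220/9 = 357.7778 ms
Proportion correct = 9/12
IES = 357.7778 / (9/12) = 477.037 ms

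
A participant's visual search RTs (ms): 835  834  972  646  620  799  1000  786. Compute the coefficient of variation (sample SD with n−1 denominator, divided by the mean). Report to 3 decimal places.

0.166

n = 8, Σ = 6492, M = 811.5000
Σ(x−M)² = 127220.000; s = √(127220.000/7) = 134.8120
CV = 134.8120 / 811.5000 = 0.16613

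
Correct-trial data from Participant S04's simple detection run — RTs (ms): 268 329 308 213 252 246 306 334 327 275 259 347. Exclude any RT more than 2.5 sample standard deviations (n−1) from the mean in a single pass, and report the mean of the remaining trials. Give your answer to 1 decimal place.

n = 12, ΣRT = 3464, M = 288.667
Σ(x−M)² = 19612.67; s = √(19612.67/11) = 42.225
Cutoffs: 288.667 ± 2.5·42.225 → [183.1, 394.2]
No RTs fall outside the cutoffs; all 12 retained. Mean = 3464/12 = 288.667

288.7 ms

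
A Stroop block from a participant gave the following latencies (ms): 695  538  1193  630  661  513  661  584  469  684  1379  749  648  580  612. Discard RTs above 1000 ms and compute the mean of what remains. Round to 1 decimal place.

617.2 ms

Excluded: 1193, 1379
Retained (n=13): Σ = 8024
Mean = 8024/13 = 617.2308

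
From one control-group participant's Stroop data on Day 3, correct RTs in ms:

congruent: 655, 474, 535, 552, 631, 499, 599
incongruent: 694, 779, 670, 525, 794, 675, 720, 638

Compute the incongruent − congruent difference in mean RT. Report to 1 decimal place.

M(congruent) = 3945/7 = 563.571
M(incongruent) = 5495/8 = 686.875
Difference = 686.875 − 563.571 = 123.304 ms

123.3 ms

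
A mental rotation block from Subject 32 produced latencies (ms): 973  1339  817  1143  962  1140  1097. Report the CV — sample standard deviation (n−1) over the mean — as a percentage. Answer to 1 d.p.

n = 7, Σ = 7471, M = 1067.2857
Σ(x−M)² = 168349.429; s = √(168349.429/6) = 167.5059
CV = 167.5059 / 1067.2857 = 0.15695 = 15.695%

15.7%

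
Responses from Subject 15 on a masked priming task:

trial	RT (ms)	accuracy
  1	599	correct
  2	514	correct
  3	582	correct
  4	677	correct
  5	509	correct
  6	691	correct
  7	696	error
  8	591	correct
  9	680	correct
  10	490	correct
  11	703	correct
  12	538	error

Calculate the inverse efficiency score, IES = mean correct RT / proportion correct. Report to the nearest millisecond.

Correct trials (n=10): 599, 514, 582, 677, 509, 691, 591, 680, 490, 703
Mean correct RT = 6036/10 = 603.6000 ms
Proportion correct = 10/12
IES = 603.6000 / (10/12) = 724.320 ms

724 ms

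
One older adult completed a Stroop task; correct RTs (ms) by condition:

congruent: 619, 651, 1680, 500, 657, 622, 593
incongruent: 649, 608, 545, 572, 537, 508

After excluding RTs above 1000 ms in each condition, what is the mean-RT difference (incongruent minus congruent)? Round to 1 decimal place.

-37.2 ms

congruent: exclude 1680
M(congruent) = 3642/6 = 607.000
M(incongruent) = 3419/6 = 569.833
Difference = 569.833 − 607.000 = -37.167 ms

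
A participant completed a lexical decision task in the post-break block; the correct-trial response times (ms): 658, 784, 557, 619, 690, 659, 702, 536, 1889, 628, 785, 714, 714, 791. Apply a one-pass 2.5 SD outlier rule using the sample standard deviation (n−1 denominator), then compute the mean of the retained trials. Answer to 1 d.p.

n = 14, ΣRT = 10726, M = 766.143
Σ(x−M)² = 1438065.71; s = √(1438065.71/13) = 332.597
Cutoffs: 766.143 ± 2.5·332.597 → [-65.3, 1597.6]
Outside: 1889 → excluded.
Retained (n=13): Σ = 8837, mean = 8837/13 = 679.769

679.8 ms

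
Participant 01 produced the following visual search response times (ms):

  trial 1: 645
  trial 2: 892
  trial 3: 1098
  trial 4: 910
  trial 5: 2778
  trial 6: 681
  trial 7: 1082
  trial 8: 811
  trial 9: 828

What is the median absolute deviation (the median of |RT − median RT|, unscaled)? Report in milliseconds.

190 ms

Sorted: 645, 681, 811, 828, 892, 910, 1082, 1098, 2778 → median = 892
|x − 892|: 247, 0, 206, 18, 1886, 211, 190, 81, 64
Sorted deviations: 0, 18, 64, 81, 190, 206, 211, 247, 1886 → MAD = 190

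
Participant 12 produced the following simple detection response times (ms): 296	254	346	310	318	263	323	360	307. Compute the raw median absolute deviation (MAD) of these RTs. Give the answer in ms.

14 ms

Sorted: 254, 263, 296, 307, 310, 318, 323, 346, 360 → median = 310
|x − 310|: 14, 56, 36, 0, 8, 47, 13, 50, 3
Sorted deviations: 0, 3, 8, 13, 14, 36, 47, 50, 56 → MAD = 14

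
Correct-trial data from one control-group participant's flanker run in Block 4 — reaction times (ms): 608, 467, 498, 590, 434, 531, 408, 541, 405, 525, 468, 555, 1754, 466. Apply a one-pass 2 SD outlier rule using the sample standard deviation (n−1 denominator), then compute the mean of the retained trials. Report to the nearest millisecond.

500 ms

n = 14, ΣRT = 8250, M = 589.286
Σ(x−M)² = 1512082.86; s = √(1512082.86/13) = 341.048
Cutoffs: 589.286 ± 2·341.048 → [-92.8, 1271.4]
Outside: 1754 → excluded.
Retained (n=13): Σ = 6496, mean = 6496/13 = 499.692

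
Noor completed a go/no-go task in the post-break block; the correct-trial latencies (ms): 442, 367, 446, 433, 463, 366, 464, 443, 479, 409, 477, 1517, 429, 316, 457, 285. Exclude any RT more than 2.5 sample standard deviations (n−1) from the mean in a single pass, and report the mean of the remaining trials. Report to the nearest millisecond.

418 ms

n = 16, ΣRT = 7793, M = 487.062
Σ(x−M)² = 1180160.94; s = √(1180160.94/15) = 280.495
Cutoffs: 487.062 ± 2.5·280.495 → [-214.2, 1188.3]
Outside: 1517 → excluded.
Retained (n=15): Σ = 6276, mean = 6276/15 = 418.400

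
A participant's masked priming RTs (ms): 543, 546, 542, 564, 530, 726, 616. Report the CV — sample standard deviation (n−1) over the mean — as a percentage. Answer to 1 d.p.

n = 7, Σ = 4067, M = 581.0000
Σ(x−M)² = 29330.000; s = √(29330.000/6) = 69.9166
CV = 69.9166 / 581.0000 = 0.12034 = 12.034%

12.0%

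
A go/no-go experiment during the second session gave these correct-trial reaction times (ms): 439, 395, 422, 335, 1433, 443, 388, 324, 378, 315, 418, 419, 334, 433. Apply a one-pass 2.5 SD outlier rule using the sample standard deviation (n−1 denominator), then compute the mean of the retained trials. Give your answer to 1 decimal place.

387.9 ms

n = 14, ΣRT = 6476, M = 462.571
Σ(x−M)² = 1040139.43; s = √(1040139.43/13) = 282.862
Cutoffs: 462.571 ± 2.5·282.862 → [-244.6, 1169.7]
Outside: 1433 → excluded.
Retained (n=13): Σ = 5043, mean = 5043/13 = 387.923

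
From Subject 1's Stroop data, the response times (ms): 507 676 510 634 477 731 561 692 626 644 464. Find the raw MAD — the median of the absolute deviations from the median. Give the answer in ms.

Sorted: 464, 477, 507, 510, 561, 626, 634, 644, 676, 692, 731 → median = 626
|x − 626|: 119, 50, 116, 8, 149, 105, 65, 66, 0, 18, 162
Sorted deviations: 0, 8, 18, 50, 65, 66, 105, 116, 119, 149, 162 → MAD = 66

66 ms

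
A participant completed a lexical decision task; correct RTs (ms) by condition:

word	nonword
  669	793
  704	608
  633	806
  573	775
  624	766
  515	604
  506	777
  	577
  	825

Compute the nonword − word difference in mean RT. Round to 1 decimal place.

122.2 ms

M(word) = 4224/7 = 603.429
M(nonword) = 6531/9 = 725.667
Difference = 725.667 − 603.429 = 122.238 ms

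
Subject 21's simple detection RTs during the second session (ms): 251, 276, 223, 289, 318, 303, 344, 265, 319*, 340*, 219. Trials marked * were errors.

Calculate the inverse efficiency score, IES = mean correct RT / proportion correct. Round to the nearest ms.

338 ms

Correct trials (n=9): 251, 276, 223, 289, 318, 303, 344, 265, 219
Mean correct RT = 2488/9 = 276.4444 ms
Proportion correct = 9/11
IES = 276.4444 / (9/11) = 337.877 ms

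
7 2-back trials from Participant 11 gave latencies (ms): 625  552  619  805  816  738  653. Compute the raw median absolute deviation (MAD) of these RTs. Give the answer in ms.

85 ms

Sorted: 552, 619, 625, 653, 738, 805, 816 → median = 653
|x − 653|: 28, 101, 34, 152, 163, 85, 0
Sorted deviations: 0, 28, 34, 85, 101, 152, 163 → MAD = 85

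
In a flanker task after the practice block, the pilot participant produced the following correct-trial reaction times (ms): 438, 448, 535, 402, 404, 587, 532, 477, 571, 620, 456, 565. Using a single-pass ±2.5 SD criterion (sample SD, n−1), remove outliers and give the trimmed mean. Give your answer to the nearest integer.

503 ms

n = 12, ΣRT = 6035, M = 502.917
Σ(x−M)² = 61214.92; s = √(61214.92/11) = 74.599
Cutoffs: 502.917 ± 2.5·74.599 → [316.4, 689.4]
No RTs fall outside the cutoffs; all 12 retained. Mean = 6035/12 = 502.917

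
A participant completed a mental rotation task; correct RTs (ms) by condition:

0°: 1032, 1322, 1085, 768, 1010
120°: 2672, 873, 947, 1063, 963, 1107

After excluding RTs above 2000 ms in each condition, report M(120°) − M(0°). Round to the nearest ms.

-53 ms

120°: exclude 2672
M(0°) = 5217/5 = 1043.400
M(120°) = 4953/5 = 990.600
Difference = 990.600 − 1043.400 = -52.800 ms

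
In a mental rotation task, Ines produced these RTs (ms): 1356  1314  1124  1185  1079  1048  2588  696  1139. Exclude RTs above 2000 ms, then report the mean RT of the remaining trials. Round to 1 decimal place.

1117.6 ms

Excluded: 2588
Retained (n=8): Σ = 8941
Mean = 8941/8 = 1117.6250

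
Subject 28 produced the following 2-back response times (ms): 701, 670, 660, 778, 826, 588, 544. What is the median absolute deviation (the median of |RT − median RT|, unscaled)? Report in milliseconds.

Sorted: 544, 588, 660, 670, 701, 778, 826 → median = 670
|x − 670|: 31, 0, 10, 108, 156, 82, 126
Sorted deviations: 0, 10, 31, 82, 108, 126, 156 → MAD = 82

82 ms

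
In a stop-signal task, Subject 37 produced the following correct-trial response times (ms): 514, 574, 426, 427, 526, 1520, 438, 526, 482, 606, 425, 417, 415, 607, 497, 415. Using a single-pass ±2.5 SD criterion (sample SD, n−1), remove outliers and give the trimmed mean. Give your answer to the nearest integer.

486 ms

n = 16, ΣRT = 8815, M = 550.938
Σ(x−M)² = 1070540.94; s = √(1070540.94/15) = 267.151
Cutoffs: 550.938 ± 2.5·267.151 → [-116.9, 1218.8]
Outside: 1520 → excluded.
Retained (n=15): Σ = 7295, mean = 7295/15 = 486.333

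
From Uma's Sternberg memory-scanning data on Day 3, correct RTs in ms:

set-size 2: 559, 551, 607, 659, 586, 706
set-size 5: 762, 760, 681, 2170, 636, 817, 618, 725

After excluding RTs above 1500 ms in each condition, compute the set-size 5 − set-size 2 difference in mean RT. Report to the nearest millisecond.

103 ms

set-size 5: exclude 2170
M(set-size 2) = 3668/6 = 611.333
M(set-size 5) = 4999/7 = 714.143
Difference = 714.143 − 611.333 = 102.810 ms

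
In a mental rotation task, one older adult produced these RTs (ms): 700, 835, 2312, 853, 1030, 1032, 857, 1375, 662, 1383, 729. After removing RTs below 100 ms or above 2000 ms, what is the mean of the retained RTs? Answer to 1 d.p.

Excluded: 2312
Retained (n=10): Σ = 9456
Mean = 9456/10 = 945.6000

945.6 ms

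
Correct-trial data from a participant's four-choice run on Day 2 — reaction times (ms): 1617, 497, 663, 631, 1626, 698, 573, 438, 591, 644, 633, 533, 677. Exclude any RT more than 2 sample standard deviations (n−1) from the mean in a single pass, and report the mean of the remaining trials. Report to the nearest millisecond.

n = 13, ΣRT = 9821, M = 755.462
Σ(x−M)² = 1838417.23; s = √(1838417.23/12) = 391.410
Cutoffs: 755.462 ± 2·391.410 → [-27.4, 1538.3]
Outside: 1617, 1626 → excluded.
Retained (n=11): Σ = 6578, mean = 6578/11 = 598.000

598 ms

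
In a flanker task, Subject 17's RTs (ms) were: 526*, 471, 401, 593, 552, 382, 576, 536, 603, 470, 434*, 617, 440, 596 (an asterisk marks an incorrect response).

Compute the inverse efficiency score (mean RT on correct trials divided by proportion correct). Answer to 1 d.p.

606.4 ms

Correct trials (n=12): 471, 401, 593, 552, 382, 576, 536, 603, 470, 617, 440, 596
Mean correct RT = 6237/12 = 519.7500 ms
Proportion correct = 12/14
IES = 519.7500 / (12/14) = 606.375 ms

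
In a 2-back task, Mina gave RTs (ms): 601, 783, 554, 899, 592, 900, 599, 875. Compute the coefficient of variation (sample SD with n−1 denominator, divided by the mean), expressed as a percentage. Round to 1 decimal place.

21.2%

n = 8, Σ = 5803, M = 725.3750
Σ(x−M)² = 164945.875; s = √(164945.875/7) = 153.5047
CV = 153.5047 / 725.3750 = 0.21162 = 21.162%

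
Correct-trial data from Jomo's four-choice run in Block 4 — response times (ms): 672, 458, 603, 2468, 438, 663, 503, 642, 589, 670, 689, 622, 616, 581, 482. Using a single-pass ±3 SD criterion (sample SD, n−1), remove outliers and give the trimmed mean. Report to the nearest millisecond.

588 ms

n = 15, ΣRT = 10696, M = 713.067
Σ(x−M)² = 3392372.93; s = √(3392372.93/14) = 492.252
Cutoffs: 713.067 ± 3·492.252 → [-763.7, 2189.8]
Outside: 2468 → excluded.
Retained (n=14): Σ = 8228, mean = 8228/14 = 587.714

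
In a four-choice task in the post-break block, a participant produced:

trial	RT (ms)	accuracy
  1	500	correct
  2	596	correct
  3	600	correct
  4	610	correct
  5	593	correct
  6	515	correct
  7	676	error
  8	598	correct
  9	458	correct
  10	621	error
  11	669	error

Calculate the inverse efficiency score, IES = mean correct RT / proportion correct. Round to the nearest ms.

768 ms

Correct trials (n=8): 500, 596, 600, 610, 593, 515, 598, 458
Mean correct RT = 4470/8 = 558.7500 ms
Proportion correct = 8/11
IES = 558.7500 / (8/11) = 768.281 ms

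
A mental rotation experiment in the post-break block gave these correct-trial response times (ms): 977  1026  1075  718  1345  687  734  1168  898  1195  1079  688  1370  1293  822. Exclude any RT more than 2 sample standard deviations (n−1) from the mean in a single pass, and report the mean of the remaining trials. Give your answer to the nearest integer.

1005 ms

n = 15, ΣRT = 15075, M = 1005.000
Σ(x−M)² = 808400.00; s = √(808400.00/14) = 240.297
Cutoffs: 1005.000 ± 2·240.297 → [524.4, 1485.6]
No RTs fall outside the cutoffs; all 15 retained. Mean = 15075/15 = 1005.000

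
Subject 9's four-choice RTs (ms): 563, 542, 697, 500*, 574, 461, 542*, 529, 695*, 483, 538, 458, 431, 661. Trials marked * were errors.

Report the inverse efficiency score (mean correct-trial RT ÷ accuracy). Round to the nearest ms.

687 ms

Correct trials (n=11): 563, 542, 697, 574, 461, 529, 483, 538, 458, 431, 661
Mean correct RT = 5937/11 = 539.7273 ms
Proportion correct = 11/14
IES = 539.7273 / (11/14) = 686.926 ms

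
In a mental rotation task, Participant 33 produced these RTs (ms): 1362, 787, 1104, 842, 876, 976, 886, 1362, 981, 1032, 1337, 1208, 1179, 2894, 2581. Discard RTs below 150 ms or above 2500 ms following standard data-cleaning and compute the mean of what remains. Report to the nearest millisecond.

Excluded: 2581, 2894
Retained (n=13): Σ = 13932
Mean = 13932/13 = 1071.6923

1072 ms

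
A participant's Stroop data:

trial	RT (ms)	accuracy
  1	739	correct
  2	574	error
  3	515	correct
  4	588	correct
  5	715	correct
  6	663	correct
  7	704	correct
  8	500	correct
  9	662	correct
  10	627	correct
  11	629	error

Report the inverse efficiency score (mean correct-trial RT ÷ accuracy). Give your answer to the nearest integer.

Correct trials (n=9): 739, 515, 588, 715, 663, 704, 500, 662, 627
Mean correct RT = 5713/9 = 634.7778 ms
Proportion correct = 9/11
IES = 634.7778 / (9/11) = 775.840 ms

776 ms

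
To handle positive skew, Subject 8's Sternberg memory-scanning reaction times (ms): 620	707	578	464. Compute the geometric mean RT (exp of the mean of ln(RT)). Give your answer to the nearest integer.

586 ms

ln(RT): 6.4297, 6.5610, 6.3596, 6.1399
Mean ln(RT) = 25.4902/4 = 6.37255
Geometric mean = exp(6.37255) = 585.55 ms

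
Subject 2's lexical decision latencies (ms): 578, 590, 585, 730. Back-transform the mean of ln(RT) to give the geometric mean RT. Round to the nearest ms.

ln(RT): 6.3596, 6.3801, 6.3716, 6.5930
Mean ln(RT) = 25.7044/4 = 6.42609
Geometric mean = exp(6.42609) = 617.75 ms

618 ms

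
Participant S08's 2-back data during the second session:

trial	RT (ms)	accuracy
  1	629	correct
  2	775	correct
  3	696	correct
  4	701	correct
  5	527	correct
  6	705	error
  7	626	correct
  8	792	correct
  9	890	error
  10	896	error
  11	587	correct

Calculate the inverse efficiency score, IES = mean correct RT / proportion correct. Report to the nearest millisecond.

Correct trials (n=8): 629, 775, 696, 701, 527, 626, 792, 587
Mean correct RT = 5333/8 = 666.6250 ms
Proportion correct = 8/11
IES = 666.6250 / (8/11) = 916.609 ms

917 ms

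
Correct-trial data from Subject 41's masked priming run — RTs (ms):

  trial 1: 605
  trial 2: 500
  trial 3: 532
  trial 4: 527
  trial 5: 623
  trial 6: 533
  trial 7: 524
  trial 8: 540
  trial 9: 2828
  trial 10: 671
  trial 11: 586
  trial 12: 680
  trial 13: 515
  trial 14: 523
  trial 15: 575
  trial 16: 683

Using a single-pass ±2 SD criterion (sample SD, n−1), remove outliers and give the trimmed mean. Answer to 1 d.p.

n = 16, ΣRT = 11445, M = 715.312
Σ(x−M)² = 4817909.44; s = √(4817909.44/15) = 566.740
Cutoffs: 715.312 ± 2·566.740 → [-418.2, 1848.8]
Outside: 2828 → excluded.
Retained (n=15): Σ = 8617, mean = 8617/15 = 574.467

574.5 ms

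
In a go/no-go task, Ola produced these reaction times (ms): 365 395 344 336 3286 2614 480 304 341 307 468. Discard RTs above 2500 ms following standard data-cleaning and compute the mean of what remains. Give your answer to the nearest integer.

371 ms

Excluded: 2614, 3286
Retained (n=9): Σ = 3340
Mean = 3340/9 = 371.1111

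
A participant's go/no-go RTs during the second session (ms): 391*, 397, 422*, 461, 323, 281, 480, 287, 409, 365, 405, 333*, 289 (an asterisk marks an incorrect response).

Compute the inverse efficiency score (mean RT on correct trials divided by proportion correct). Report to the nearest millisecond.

Correct trials (n=10): 397, 461, 323, 281, 480, 287, 409, 365, 405, 289
Mean correct RT = 3697/10 = 369.7000 ms
Proportion correct = 10/13
IES = 369.7000 / (10/13) = 480.610 ms

481 ms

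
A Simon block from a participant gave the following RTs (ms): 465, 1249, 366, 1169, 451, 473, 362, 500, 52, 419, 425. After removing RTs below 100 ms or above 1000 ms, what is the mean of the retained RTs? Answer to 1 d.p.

432.6 ms

Excluded: 52, 1169, 1249
Retained (n=8): Σ = 3461
Mean = 3461/8 = 432.6250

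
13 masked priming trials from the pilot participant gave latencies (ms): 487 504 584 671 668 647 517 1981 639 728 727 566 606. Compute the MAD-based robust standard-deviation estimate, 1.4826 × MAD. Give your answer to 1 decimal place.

Sorted: 487, 504, 517, 566, 584, 606, 639, 647, 668, 671, 727, 728, 1981 → median = 639
|x − 639| sorted: 0, 8, 29, 32, 33, 55, 73, 88, 89, 122, 135, 152, 1342 → MAD = 73
Robust SD ≈ 1.4826 × 73 = 108.230

108.2 ms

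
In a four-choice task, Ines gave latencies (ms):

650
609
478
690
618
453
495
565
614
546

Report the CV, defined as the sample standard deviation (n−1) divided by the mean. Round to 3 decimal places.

n = 10, Σ = 5718, M = 571.8000
Σ(x−M)² = 54907.600; s = √(54907.600/9) = 78.1079
CV = 78.1079 / 571.8000 = 0.13660

0.137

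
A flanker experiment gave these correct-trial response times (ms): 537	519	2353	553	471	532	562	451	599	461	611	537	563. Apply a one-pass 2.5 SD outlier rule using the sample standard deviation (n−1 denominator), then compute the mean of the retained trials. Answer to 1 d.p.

533.0 ms

n = 13, ΣRT = 8749, M = 673.000
Σ(x−M)² = 3086162.00; s = √(3086162.00/12) = 507.129
Cutoffs: 673.000 ± 2.5·507.129 → [-594.8, 1940.8]
Outside: 2353 → excluded.
Retained (n=12): Σ = 6396, mean = 6396/12 = 533.000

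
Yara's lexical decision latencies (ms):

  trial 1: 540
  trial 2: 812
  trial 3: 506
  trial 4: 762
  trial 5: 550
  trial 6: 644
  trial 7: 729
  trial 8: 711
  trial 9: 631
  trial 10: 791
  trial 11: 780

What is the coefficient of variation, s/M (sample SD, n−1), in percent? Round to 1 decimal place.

n = 11, Σ = 7456, M = 677.8182
Σ(x−M)² = 120251.636; s = √(120251.636/10) = 109.6593
CV = 109.6593 / 677.8182 = 0.16178 = 16.178%

16.2%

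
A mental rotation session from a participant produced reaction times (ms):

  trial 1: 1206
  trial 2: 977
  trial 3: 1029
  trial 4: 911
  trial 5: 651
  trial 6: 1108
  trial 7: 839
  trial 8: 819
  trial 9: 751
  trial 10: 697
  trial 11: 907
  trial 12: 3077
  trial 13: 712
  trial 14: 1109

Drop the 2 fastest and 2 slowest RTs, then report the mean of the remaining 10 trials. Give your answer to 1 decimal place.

Sorted: 651, 697, 712, 751, 819, 839, 907, 911, 977, 1029, 1108, 1109, 1206, 3077
Drop lowest 2 (651, 697) and highest 2 (1206, 3077)
Remaining (n=10): Σ = 9162, mean = 9162/10 = 916.200

916.2 ms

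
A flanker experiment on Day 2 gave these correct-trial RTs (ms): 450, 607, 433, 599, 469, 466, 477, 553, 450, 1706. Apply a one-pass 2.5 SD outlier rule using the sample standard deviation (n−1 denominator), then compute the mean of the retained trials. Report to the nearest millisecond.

n = 10, ΣRT = 6210, M = 621.000
Σ(x−M)² = 1344220.00; s = √(1344220.00/9) = 386.468
Cutoffs: 621.000 ± 2.5·386.468 → [-345.2, 1587.2]
Outside: 1706 → excluded.
Retained (n=9): Σ = 4504, mean = 4504/9 = 500.444

500 ms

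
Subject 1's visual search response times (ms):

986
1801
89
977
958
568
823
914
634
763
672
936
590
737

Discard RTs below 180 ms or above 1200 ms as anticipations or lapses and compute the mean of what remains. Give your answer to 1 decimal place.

Excluded: 89, 1801
Retained (n=12): Σ = 9558
Mean = 9558/12 = 796.5000

796.5 ms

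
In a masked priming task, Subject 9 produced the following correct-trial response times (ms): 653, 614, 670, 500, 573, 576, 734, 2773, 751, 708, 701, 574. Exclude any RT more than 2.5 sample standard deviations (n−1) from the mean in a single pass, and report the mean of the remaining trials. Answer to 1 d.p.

n = 12, ΣRT = 9827, M = 818.917
Σ(x−M)² = 4229342.92; s = √(4229342.92/11) = 620.069
Cutoffs: 818.917 ± 2.5·620.069 → [-731.3, 2369.1]
Outside: 2773 → excluded.
Retained (n=11): Σ = 7054, mean = 7054/11 = 641.273

641.3 ms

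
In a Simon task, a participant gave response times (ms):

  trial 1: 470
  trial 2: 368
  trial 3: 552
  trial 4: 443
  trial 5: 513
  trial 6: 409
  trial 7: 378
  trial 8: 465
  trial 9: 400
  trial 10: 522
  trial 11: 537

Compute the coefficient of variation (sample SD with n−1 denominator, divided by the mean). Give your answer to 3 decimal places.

n = 11, Σ = 5057, M = 459.7273
Σ(x−M)² = 42848.182; s = √(42848.182/10) = 65.4585
CV = 65.4585 / 459.7273 = 0.14239

0.142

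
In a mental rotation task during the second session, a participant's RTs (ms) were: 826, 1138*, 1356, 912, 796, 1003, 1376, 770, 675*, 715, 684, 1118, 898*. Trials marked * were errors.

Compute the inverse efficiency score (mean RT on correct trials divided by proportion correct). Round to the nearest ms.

1242 ms

Correct trials (n=10): 826, 1356, 912, 796, 1003, 1376, 770, 715, 684, 1118
Mean correct RT = 9556/10 = 955.6000 ms
Proportion correct = 10/13
IES = 955.6000 / (10/13) = 1242.280 ms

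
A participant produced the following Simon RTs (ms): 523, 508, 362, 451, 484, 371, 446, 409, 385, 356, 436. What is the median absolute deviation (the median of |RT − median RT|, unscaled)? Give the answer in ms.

Sorted: 356, 362, 371, 385, 409, 436, 446, 451, 484, 508, 523 → median = 436
|x − 436|: 87, 72, 74, 15, 48, 65, 10, 27, 51, 80, 0
Sorted deviations: 0, 10, 15, 27, 48, 51, 65, 72, 74, 80, 87 → MAD = 51

51 ms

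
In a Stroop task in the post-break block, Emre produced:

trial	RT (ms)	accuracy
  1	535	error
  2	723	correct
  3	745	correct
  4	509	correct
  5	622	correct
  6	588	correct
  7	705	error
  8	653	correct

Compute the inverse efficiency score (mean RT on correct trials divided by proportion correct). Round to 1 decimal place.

853.3 ms

Correct trials (n=6): 723, 745, 509, 622, 588, 653
Mean correct RT = 3840/6 = 640.0000 ms
Proportion correct = 6/8
IES = 640.0000 / (6/8) = 853.333 ms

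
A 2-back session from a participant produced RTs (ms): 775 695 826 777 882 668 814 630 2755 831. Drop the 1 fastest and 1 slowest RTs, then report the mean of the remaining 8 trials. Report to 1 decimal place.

783.5 ms

Sorted: 630, 668, 695, 775, 777, 814, 826, 831, 882, 2755
Drop lowest 1 (630) and highest 1 (2755)
Remaining (n=8): Σ = 6268, mean = 6268/8 = 783.500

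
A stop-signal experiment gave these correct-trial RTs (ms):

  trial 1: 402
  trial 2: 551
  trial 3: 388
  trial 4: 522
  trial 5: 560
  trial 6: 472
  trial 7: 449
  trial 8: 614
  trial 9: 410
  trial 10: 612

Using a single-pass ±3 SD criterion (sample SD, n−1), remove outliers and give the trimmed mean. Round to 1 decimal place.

n = 10, ΣRT = 4980, M = 498.000
Σ(x−M)² = 65818.00; s = √(65818.00/9) = 85.517
Cutoffs: 498.000 ± 3·85.517 → [241.4, 754.6]
No RTs fall outside the cutoffs; all 10 retained. Mean = 4980/10 = 498.000

498.0 ms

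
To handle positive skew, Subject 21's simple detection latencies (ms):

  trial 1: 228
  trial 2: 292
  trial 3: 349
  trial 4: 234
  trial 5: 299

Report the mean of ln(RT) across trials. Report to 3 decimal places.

5.623

ln(RT): 5.4293, 5.6768, 5.8551, 5.4553, 5.7004
Σ ln(RT) = 28.1169
Mean = 28.1169/5 = 5.62339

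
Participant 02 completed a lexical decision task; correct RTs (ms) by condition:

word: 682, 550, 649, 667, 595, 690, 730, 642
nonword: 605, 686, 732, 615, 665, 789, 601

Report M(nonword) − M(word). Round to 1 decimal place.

M(word) = 5205/8 = 650.625
M(nonword) = 4693/7 = 670.429
Difference = 670.429 − 650.625 = 19.804 ms

19.8 ms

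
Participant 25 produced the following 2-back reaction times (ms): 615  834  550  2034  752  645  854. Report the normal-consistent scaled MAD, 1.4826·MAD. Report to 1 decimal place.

Sorted: 550, 615, 645, 752, 834, 854, 2034 → median = 752
|x − 752| sorted: 0, 82, 102, 107, 137, 202, 1282 → MAD = 107
Robust SD ≈ 1.4826 × 107 = 158.638

158.6 ms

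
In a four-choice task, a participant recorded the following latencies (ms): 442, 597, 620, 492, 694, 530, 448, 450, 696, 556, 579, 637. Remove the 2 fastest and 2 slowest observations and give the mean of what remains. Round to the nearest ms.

558 ms

Sorted: 442, 448, 450, 492, 530, 556, 579, 597, 620, 637, 694, 696
Drop lowest 2 (442, 448) and highest 2 (694, 696)
Remaining (n=8): Σ = 4461, mean = 4461/8 = 557.625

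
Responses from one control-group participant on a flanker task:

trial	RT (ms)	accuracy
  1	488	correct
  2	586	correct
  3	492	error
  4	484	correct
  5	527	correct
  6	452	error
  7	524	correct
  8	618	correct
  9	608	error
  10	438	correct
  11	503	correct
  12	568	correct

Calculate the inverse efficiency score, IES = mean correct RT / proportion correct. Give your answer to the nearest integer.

Correct trials (n=9): 488, 586, 484, 527, 524, 618, 438, 503, 568
Mean correct RT = 4736/9 = 526.2222 ms
Proportion correct = 9/12
IES = 526.2222 / (9/12) = 701.630 ms

702 ms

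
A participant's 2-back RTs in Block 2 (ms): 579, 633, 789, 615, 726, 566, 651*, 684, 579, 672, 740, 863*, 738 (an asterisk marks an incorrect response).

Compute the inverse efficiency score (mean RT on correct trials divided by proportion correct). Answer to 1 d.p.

786.6 ms

Correct trials (n=11): 579, 633, 789, 615, 726, 566, 684, 579, 672, 740, 738
Mean correct RT = 7321/11 = 665.5455 ms
Proportion correct = 11/13
IES = 665.5455 / (11/13) = 786.554 ms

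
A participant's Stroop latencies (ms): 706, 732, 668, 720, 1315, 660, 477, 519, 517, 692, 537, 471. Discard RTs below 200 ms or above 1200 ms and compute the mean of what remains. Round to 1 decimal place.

Excluded: 1315
Retained (n=11): Σ = 6699
Mean = 6699/11 = 609.0000

609.0 ms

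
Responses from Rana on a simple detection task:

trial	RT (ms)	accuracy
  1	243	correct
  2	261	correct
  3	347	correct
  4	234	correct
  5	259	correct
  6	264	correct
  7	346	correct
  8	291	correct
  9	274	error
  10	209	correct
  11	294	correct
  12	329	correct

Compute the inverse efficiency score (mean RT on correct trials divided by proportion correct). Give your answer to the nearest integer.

Correct trials (n=11): 243, 261, 347, 234, 259, 264, 346, 291, 209, 294, 329
Mean correct RT = 3077/11 = 279.7273 ms
Proportion correct = 11/12
IES = 279.7273 / (11/12) = 305.157 ms

305 ms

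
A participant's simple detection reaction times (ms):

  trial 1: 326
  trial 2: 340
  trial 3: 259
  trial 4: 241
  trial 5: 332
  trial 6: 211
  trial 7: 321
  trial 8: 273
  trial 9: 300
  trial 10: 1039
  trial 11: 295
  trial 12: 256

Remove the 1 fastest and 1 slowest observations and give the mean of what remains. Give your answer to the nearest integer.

Sorted: 211, 241, 256, 259, 273, 295, 300, 321, 326, 332, 340, 1039
Drop lowest 1 (211) and highest 1 (1039)
Remaining (n=10): Σ = 2943, mean = 2943/10 = 294.300

294 ms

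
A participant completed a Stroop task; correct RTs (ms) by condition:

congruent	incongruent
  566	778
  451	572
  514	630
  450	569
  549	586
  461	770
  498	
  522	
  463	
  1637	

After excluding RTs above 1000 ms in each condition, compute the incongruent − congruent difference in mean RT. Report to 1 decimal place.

congruent: exclude 1637
M(congruent) = 4474/9 = 497.111
M(incongruent) = 3905/6 = 650.833
Difference = 650.833 − 497.111 = 153.722 ms

153.7 ms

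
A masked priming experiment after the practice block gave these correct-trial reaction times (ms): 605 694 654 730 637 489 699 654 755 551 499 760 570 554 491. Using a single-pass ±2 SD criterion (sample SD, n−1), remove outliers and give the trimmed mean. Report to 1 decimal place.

n = 15, ΣRT = 9342, M = 622.800
Σ(x−M)² = 124410.40; s = √(124410.40/14) = 94.268
Cutoffs: 622.800 ± 2·94.268 → [434.3, 811.3]
No RTs fall outside the cutoffs; all 15 retained. Mean = 9342/15 = 622.800

622.8 ms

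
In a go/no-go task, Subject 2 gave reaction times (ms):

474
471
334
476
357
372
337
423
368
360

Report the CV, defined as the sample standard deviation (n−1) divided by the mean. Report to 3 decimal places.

n = 10, Σ = 3972, M = 397.2000
Σ(x−M)² = 30325.600; s = √(30325.600/9) = 58.0475
CV = 58.0475 / 397.2000 = 0.14614

0.146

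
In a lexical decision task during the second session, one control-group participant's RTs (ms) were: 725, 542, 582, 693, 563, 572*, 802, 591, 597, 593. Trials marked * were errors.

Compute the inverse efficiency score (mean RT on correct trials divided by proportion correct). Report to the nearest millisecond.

702 ms

Correct trials (n=9): 725, 542, 582, 693, 563, 802, 591, 597, 593
Mean correct RT = 5688/9 = 632.0000 ms
Proportion correct = 9/10
IES = 632.0000 / (9/10) = 702.222 ms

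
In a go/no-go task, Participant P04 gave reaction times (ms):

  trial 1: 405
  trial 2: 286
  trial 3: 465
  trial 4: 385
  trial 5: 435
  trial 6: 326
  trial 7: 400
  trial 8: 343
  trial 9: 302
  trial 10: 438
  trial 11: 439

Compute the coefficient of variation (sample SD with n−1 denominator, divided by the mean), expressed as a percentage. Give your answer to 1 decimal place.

n = 11, Σ = 4224, M = 384.0000
Σ(x−M)² = 37174.000; s = √(37174.000/10) = 60.9705
CV = 60.9705 / 384.0000 = 0.15878 = 15.878%

15.9%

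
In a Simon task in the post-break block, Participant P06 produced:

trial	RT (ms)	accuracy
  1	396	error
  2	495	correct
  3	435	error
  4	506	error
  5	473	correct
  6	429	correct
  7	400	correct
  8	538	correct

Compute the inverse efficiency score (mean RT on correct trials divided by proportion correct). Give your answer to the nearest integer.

747 ms

Correct trials (n=5): 495, 473, 429, 400, 538
Mean correct RT = 2335/5 = 467.0000 ms
Proportion correct = 5/8
IES = 467.0000 / (5/8) = 747.200 ms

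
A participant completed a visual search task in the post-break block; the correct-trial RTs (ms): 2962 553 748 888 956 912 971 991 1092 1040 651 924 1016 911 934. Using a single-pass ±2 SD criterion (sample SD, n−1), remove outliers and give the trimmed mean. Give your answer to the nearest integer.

899 ms

n = 15, ΣRT = 15549, M = 1036.600
Σ(x−M)² = 4265983.60; s = √(4265983.60/14) = 552.008
Cutoffs: 1036.600 ± 2·552.008 → [-67.4, 2140.6]
Outside: 2962 → excluded.
Retained (n=14): Σ = 12587, mean = 12587/14 = 899.071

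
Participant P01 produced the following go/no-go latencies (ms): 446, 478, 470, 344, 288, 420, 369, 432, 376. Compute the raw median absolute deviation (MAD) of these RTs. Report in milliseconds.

Sorted: 288, 344, 369, 376, 420, 432, 446, 470, 478 → median = 420
|x − 420|: 26, 58, 50, 76, 132, 0, 51, 12, 44
Sorted deviations: 0, 12, 26, 44, 50, 51, 58, 76, 132 → MAD = 50

50 ms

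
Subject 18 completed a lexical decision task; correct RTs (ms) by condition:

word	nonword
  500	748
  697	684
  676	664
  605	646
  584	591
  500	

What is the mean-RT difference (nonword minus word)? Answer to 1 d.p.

72.9 ms

M(word) = 3562/6 = 593.667
M(nonword) = 3333/5 = 666.600
Difference = 666.600 − 593.667 = 72.933 ms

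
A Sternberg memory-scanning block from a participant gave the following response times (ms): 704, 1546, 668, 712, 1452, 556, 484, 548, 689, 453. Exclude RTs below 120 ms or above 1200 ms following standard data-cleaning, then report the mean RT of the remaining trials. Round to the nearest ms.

602 ms

Excluded: 1452, 1546
Retained (n=8): Σ = 4814
Mean = 4814/8 = 601.7500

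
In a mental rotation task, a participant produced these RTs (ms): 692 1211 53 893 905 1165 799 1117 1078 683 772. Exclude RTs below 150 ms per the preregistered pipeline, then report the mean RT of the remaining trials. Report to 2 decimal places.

Excluded: 53
Retained (n=10): Σ = 9315
Mean = 9315/10 = 931.5000

931.50 ms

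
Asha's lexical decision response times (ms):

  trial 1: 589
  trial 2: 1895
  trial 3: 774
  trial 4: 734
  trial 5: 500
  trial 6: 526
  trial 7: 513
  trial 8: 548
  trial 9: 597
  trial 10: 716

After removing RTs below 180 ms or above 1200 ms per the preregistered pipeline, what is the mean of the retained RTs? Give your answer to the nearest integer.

Excluded: 1895
Retained (n=9): Σ = 5497
Mean = 5497/9 = 610.7778

611 ms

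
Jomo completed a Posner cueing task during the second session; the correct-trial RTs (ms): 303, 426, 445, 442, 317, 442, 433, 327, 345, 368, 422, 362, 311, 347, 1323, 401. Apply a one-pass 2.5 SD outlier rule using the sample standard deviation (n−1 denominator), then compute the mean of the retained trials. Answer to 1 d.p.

n = 16, ΣRT = 7014, M = 438.375
Σ(x−M)² = 874019.75; s = √(874019.75/15) = 241.388
Cutoffs: 438.375 ± 2.5·241.388 → [-165.1, 1041.8]
Outside: 1323 → excluded.
Retained (n=15): Σ = 5691, mean = 5691/15 = 379.400

379.4 ms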